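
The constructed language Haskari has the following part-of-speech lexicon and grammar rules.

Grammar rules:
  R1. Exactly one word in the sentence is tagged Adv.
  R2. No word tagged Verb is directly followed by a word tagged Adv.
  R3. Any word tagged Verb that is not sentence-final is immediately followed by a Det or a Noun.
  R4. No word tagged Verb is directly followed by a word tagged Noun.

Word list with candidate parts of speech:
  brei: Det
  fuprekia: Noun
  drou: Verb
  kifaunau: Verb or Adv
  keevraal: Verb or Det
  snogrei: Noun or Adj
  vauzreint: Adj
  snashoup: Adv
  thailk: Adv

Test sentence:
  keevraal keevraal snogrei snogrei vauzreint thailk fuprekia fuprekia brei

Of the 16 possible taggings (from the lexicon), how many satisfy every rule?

Candidates per position — 1:keevraal {Verb,Det}; 2:keevraal {Verb,Det}; 3:snogrei {Noun,Adj}; 4:snogrei {Noun,Adj}; 5:vauzreint {Adj}; 6:thailk {Adv}; 7:fuprekia {Noun}; 8:fuprekia {Noun}; 9:brei {Det}.
There are 16 candidate sequences in total.
Checking each against the rules leaves 8 sequences.
Count = 8.

8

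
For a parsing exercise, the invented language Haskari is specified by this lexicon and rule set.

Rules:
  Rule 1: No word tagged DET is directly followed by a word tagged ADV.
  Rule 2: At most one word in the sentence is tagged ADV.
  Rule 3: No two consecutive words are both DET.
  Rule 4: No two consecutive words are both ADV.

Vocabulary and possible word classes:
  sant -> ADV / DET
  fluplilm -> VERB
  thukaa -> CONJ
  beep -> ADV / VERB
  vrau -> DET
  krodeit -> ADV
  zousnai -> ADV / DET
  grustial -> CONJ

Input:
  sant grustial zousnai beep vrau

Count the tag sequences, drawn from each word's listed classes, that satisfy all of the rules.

Candidates per position — 1:sant {ADV,DET}; 2:grustial {CONJ}; 3:zousnai {ADV,DET}; 4:beep {ADV,VERB}; 5:vrau {DET}.
There are 8 candidate sequences in total.
The sequences that satisfy every rule: ADV CONJ DET VERB DET; DET CONJ ADV VERB DET; DET CONJ DET VERB DET.
Count = 3.

3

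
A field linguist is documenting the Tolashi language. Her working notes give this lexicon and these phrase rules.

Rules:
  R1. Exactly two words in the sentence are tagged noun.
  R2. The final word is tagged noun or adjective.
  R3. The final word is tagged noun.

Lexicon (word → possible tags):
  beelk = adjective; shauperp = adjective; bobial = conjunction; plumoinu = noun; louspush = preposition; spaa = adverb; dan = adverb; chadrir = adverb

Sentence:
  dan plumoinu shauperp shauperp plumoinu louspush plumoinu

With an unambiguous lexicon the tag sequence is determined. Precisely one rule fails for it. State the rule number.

Fixed tagging: adverb noun adjective adjective noun preposition noun.
Checking each rule: R1 ✗, R2 ✓, R3 ✓.
Only rule 1 fails.

1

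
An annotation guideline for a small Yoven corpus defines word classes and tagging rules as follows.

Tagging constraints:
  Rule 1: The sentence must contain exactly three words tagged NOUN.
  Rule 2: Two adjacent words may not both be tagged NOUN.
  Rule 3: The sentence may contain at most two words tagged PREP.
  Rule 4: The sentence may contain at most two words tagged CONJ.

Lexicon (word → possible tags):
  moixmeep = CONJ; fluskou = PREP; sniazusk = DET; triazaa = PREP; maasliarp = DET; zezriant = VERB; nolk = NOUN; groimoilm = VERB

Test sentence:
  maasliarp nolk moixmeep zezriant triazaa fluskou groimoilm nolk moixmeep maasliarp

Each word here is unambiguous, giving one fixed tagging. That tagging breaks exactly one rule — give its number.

Fixed tagging: DET NOUN CONJ VERB PREP PREP VERB NOUN CONJ DET.
Checking each rule: R1 fails, R2 ok, R3 ok, R4 ok.
Only rule 1 fails.

1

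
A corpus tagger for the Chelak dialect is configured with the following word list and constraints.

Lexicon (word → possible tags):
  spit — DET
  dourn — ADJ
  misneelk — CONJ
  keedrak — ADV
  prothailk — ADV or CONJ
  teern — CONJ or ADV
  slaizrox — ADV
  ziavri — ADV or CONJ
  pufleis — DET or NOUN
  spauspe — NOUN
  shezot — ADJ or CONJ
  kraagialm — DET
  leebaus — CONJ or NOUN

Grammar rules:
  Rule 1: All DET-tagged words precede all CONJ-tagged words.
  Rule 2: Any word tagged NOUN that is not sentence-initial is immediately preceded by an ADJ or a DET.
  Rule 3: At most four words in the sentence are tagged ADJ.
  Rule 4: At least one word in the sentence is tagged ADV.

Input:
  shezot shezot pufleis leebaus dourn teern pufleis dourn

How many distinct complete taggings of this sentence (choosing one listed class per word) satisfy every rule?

Candidates per position — 1:shezot {ADJ,CONJ}; 2:shezot {ADJ,CONJ}; 3:pufleis {DET,NOUN}; 4:leebaus {CONJ,NOUN}; 5:dourn {ADJ}; 6:teern {CONJ,ADV}; 7:pufleis {DET,NOUN}; 8:dourn {ADJ}.
There are 64 candidate sequences in total.
The sequences that satisfy every rule: ADJ ADJ DET NOUN ADJ ADV DET ADJ.
Count = 1.

1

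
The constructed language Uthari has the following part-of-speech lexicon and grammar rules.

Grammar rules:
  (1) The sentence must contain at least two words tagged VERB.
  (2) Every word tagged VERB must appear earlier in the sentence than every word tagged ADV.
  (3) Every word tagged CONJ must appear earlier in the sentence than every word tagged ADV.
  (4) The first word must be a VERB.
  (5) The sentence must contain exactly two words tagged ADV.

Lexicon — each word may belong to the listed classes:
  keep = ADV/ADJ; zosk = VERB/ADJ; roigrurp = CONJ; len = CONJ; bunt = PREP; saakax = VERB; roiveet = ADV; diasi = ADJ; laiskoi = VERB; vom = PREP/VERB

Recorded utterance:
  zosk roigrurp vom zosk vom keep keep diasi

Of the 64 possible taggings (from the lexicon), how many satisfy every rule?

Candidates per position — 1:zosk {VERB,ADJ}; 2:roigrurp {CONJ}; 3:vom {PREP,VERB}; 4:zosk {VERB,ADJ}; 5:vom {PREP,VERB}; 6:keep {ADV,ADJ}; 7:keep {ADV,ADJ}; 8:diasi {ADJ}.
There are 64 candidate sequences in total.
Checking each against the rules leaves 7 sequences.
Count = 7.

7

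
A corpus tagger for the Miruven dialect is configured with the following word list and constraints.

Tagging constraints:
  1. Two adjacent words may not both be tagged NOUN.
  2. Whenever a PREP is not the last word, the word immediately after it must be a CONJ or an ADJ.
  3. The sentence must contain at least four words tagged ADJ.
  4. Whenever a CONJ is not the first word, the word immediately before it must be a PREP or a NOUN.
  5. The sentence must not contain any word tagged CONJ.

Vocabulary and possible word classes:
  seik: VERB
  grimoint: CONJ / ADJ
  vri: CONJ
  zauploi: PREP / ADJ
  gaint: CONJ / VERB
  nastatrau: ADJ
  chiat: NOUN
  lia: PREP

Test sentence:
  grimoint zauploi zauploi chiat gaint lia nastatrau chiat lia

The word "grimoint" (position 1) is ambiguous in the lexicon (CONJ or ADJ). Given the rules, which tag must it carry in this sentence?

Candidates per position — 1:grimoint {CONJ,ADJ}; 2:zauploi {PREP,ADJ}; 3:zauploi {PREP,ADJ}; 4:chiat {NOUN}; 5:gaint {CONJ,VERB}; 6:lia {PREP}; 7:nastatrau {ADJ}; 8:chiat {NOUN}; 9:lia {PREP}.
If word 1 were CONJ, no tagging could satisfy rule 3; so word 1 is ADJ.
If word 2 were PREP, no tagging could satisfy rule 3; so word 2 is ADJ.
If word 3 were PREP, no tagging could satisfy rule 2; so word 3 is ADJ.
If word 5 were CONJ, no tagging could satisfy rule 5; so word 5 is VERB.
The unique satisfying tagging is: ADJ ADJ ADJ NOUN VERB PREP ADJ NOUN PREP.
Checking: rule 1 satisfied; rule 2 satisfied; rule 3 satisfied; rule 4 satisfied; rule 5 satisfied.

ADJ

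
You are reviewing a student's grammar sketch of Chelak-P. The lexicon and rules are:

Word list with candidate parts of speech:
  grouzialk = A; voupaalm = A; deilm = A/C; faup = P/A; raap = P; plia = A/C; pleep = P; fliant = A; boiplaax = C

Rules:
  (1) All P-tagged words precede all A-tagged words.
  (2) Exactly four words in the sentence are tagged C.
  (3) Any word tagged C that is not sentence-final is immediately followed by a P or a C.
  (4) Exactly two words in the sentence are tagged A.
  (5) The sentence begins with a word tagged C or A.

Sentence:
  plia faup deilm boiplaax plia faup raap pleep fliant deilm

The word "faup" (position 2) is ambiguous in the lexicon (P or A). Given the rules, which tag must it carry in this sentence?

P

Candidates per position — 1:plia {A,C}; 2:faup {P,A}; 3:deilm {A,C}; 4:boiplaax {C}; 5:plia {A,C}; 6:faup {P,A}; 7:raap {P}; 8:pleep {P}; 9:fliant {A}; 10:deilm {A,C}.
Position 1: tagging it A would leave rule 1 unsatisfiable, so it must be C.
Position 2: tagging it A would leave rule 1 unsatisfiable, so it must be P.
Position 3: tagging it A would leave rule 1 unsatisfiable, so it must be C.
Position 5: tagging it A would leave rule 1 unsatisfiable, so it must be C.
Position 6: tagging it A would leave rule 1 unsatisfiable, so it must be P.
Position 10: tagging it C would leave rule 2 unsatisfiable, so it must be A.
That leaves exactly one tagging: C P C C C P P P A A.
Verifying each rule — rule 1 satisfied; rule 2 satisfied; rule 3 satisfied; rule 4 satisfied; rule 5 satisfied.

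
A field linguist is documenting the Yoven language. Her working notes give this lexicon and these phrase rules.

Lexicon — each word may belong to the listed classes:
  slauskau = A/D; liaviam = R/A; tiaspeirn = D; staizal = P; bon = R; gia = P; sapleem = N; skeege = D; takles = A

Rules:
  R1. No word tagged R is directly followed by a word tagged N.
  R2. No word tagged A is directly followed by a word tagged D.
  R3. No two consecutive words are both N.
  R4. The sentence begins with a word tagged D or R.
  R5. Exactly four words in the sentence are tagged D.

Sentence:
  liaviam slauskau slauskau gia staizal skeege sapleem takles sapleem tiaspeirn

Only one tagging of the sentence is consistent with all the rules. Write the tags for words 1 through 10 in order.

Candidates per position — 1:liaviam {R,A}; 2:slauskau {A,D}; 3:slauskau {A,D}; 4:gia {P}; 5:staizal {P}; 6:skeege {D}; 7:sapleem {N}; 8:takles {A}; 9:sapleem {N}; 10:tiaspeirn {D}.
At position 1, choosing A makes rule 4 impossible to satisfy; hence R.
At position 2, choosing A makes rule 5 impossible to satisfy; hence D.
At position 3, choosing A makes rule 5 impossible to satisfy; hence D.
The unique satisfying tagging is: R D D P P D N A N D.
Rule-by-rule: rule 1 ok; rule 2 ok; rule 3 ok; rule 4 ok; rule 5 ok.

R D D P P D N A N D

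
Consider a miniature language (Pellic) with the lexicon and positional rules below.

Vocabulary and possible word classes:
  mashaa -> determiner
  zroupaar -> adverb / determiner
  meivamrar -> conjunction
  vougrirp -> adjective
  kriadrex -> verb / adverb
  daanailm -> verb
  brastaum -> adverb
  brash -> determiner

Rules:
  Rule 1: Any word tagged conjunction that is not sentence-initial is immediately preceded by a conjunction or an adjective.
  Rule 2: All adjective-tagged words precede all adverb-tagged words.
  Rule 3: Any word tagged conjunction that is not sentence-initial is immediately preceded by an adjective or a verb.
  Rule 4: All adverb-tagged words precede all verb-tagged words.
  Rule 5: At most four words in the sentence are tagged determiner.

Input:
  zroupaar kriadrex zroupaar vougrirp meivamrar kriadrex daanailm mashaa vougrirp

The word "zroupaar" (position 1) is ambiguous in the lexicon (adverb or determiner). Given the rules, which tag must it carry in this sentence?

Candidates per position — 1:zroupaar {adverb,determiner}; 2:kriadrex {verb,adverb}; 3:zroupaar {adverb,determiner}; 4:vougrirp {adjective}; 5:meivamrar {conjunction}; 6:kriadrex {verb,adverb}; 7:daanailm {verb}; 8:mashaa {determiner}; 9:vougrirp {adjective}.
At position 1, choosing adverb makes rule 2 impossible to satisfy; hence determiner.
At position 2, choosing adverb makes rule 2 impossible to satisfy; hence verb.
At position 3, choosing adverb makes rule 2 impossible to satisfy; hence determiner.
At position 6, choosing adverb makes rule 2 impossible to satisfy; hence verb.
So the tagging must be: determiner verb determiner adjective conjunction verb verb determiner adjective.
Rule-by-rule: rule 1 holds; rule 2 holds; rule 3 holds; rule 4 holds; rule 5 holds.

determiner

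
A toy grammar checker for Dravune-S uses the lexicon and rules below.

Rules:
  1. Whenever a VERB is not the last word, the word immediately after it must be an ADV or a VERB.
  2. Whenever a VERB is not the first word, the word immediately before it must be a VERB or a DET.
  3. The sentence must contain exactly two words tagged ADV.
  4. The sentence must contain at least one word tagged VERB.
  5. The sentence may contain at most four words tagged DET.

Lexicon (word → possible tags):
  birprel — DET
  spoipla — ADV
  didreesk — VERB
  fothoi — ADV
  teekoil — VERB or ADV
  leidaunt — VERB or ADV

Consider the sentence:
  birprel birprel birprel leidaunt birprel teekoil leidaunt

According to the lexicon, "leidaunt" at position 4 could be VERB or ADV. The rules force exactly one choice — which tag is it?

ADV

Candidates per position — 1:birprel {DET}; 2:birprel {DET}; 3:birprel {DET}; 4:leidaunt {VERB,ADV}; 5:birprel {DET}; 6:teekoil {VERB,ADV}; 7:leidaunt {VERB,ADV}.
Position 4: VERB is ruled out by rule 1; that leaves ADV.
The remaining ambiguous positions (6, 7) are resolved jointly — only one combination satisfies every rule.
The unique satisfying tagging is: DET DET DET ADV DET VERB ADV.
Checking: rule 1 ok; rule 2 ok; rule 3 ok; rule 4 ok; rule 5 ok.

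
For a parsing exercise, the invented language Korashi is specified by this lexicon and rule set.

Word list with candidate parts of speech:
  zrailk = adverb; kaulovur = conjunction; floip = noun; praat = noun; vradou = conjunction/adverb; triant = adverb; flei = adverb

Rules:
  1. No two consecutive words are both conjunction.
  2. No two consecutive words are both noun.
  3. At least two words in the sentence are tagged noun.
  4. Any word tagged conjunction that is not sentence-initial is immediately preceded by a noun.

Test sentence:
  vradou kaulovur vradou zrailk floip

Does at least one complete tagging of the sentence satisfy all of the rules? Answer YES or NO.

NO

Candidates per position — 1:vradou {conjunction,adverb}; 2:kaulovur {conjunction}; 3:vradou {conjunction,adverb}; 4:zrailk {adverb}; 5:floip {noun}.
Rule 3 cannot be satisfied by any choice of tags from the lexicon.
So there is no consistent tagging.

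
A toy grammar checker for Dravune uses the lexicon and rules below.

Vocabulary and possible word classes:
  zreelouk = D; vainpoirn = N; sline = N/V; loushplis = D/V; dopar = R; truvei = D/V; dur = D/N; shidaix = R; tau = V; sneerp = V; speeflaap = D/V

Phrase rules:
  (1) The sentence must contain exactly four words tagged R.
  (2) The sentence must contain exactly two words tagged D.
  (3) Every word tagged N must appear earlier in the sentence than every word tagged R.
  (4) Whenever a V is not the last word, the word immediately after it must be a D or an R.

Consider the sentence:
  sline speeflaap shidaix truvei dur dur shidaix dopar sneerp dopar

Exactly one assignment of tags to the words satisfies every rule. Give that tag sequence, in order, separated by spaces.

N V R V D D R R V R

Candidates per position — 1:sline {N,V}; 2:speeflaap {D,V}; 3:shidaix {R}; 4:truvei {D,V}; 5:dur {D,N}; 6:dur {D,N}; 7:shidaix {R}; 8:dopar {R}; 9:sneerp {V}; 10:dopar {R}.
Position 5: N is ruled out by rule 3; that leaves D.
Position 6: N is ruled out by rule 3; that leaves D.
Position 2: D is ruled out by rule 2; that leaves V.
Position 4: D is ruled out by rule 2; that leaves V.
Position 1: V is ruled out by rule 4; that leaves N.
That leaves exactly one tagging: N V R V D D R R V R.
Check: rule 1 holds; rule 2 holds; rule 3 holds; rule 4 holds.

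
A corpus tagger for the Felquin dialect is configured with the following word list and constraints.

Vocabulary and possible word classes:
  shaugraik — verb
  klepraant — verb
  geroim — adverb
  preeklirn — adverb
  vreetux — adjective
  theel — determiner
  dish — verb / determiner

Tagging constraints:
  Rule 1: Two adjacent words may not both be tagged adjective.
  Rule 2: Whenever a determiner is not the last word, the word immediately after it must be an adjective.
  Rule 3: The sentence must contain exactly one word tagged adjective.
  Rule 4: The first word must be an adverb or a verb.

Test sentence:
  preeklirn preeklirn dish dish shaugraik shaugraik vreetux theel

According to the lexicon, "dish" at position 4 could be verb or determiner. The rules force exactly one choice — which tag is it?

verb

Candidates per position — 1:preeklirn {adverb}; 2:preeklirn {adverb}; 3:dish {verb,determiner}; 4:dish {verb,determiner}; 5:shaugraik {verb}; 6:shaugraik {verb}; 7:vreetux {adjective}; 8:theel {determiner}.
If word 3 were determiner, no tagging could satisfy rule 2; so word 3 is verb.
If word 4 were determiner, no tagging could satisfy rule 2; so word 4 is verb.
The unique satisfying tagging is: adverb adverb verb verb verb verb adjective determiner.
Checking: rule 1 holds; rule 2 holds; rule 3 holds; rule 4 holds.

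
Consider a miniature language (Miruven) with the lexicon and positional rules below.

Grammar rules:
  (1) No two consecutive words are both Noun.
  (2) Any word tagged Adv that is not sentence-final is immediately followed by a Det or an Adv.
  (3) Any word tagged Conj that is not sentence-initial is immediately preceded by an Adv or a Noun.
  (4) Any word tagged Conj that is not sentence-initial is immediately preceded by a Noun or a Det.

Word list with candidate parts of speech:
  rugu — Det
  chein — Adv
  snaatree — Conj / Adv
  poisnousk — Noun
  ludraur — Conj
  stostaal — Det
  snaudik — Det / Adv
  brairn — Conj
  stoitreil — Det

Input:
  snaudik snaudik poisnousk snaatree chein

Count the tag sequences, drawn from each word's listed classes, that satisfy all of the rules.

Candidates per position — 1:snaudik {Det,Adv}; 2:snaudik {Det,Adv}; 3:poisnousk {Noun}; 4:snaatree {Conj,Adv}; 5:chein {Adv}.
There are 8 candidate sequences in total.
The sequences that satisfy every rule: Det Det Noun Conj Adv; Det Det Noun Adv Adv; Adv Det Noun Conj Adv; Adv Det Noun Adv Adv.
Count = 4.

4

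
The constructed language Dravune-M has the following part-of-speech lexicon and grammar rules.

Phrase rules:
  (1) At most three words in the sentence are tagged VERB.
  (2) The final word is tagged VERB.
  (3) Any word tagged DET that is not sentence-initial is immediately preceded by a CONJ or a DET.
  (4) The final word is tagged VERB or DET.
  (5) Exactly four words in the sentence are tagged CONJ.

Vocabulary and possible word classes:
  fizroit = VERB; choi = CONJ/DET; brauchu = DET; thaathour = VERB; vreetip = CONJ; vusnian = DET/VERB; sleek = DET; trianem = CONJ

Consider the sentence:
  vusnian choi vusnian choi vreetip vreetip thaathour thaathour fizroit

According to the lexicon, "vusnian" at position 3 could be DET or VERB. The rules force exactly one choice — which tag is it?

Candidates per position — 1:vusnian {DET,VERB}; 2:choi {CONJ,DET}; 3:vusnian {DET,VERB}; 4:choi {CONJ,DET}; 5:vreetip {CONJ}; 6:vreetip {CONJ}; 7:thaathour {VERB}; 8:thaathour {VERB}; 9:fizroit {VERB}.
If word 1 were VERB, no tagging could satisfy rule 1; so word 1 is DET.
If word 2 were DET, no tagging could satisfy rule 5; so word 2 is CONJ.
If word 3 were VERB, no tagging could satisfy rule 1; so word 3 is DET.
If word 4 were DET, no tagging could satisfy rule 5; so word 4 is CONJ.
The only consistent sequence is: DET CONJ DET CONJ CONJ CONJ VERB VERB VERB.
Check: rule 1 ok; rule 2 ok; rule 3 ok; rule 4 ok; rule 5 ok.

DET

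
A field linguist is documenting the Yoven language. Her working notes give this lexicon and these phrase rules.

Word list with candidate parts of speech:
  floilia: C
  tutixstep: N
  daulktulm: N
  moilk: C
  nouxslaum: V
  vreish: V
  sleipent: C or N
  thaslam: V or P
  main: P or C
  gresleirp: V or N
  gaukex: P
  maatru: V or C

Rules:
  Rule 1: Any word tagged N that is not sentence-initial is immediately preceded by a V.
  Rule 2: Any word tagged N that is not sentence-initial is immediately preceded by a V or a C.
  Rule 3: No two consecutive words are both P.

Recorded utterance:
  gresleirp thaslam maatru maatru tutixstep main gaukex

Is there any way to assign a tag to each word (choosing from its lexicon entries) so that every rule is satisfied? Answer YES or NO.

YES

Candidates per position — 1:gresleirp {V,N}; 2:thaslam {V,P}; 3:maatru {V,C}; 4:maatru {V,C}; 5:tutixstep {N}; 6:main {P,C}; 7:gaukex {P}.
One satisfying assignment: N P C V N C P.
Checking: rule 1 holds; rule 2 holds; rule 3 holds.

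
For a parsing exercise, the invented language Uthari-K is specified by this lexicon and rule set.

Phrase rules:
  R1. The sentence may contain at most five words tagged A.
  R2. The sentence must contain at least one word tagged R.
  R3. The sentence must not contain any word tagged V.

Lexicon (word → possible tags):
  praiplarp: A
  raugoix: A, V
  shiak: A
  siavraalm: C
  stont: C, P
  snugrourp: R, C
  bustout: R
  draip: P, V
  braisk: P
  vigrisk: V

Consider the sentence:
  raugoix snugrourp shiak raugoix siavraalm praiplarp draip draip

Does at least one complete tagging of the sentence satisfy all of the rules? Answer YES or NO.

YES

Candidates per position — 1:raugoix {A,V}; 2:snugrourp {R,C}; 3:shiak {A}; 4:raugoix {A,V}; 5:siavraalm {C}; 6:praiplarp {A}; 7:draip {P,V}; 8:draip {P,V}.
One satisfying assignment: A R A A C A P P.
Verifying each rule — rule 1 ✓; rule 2 ✓; rule 3 ✓.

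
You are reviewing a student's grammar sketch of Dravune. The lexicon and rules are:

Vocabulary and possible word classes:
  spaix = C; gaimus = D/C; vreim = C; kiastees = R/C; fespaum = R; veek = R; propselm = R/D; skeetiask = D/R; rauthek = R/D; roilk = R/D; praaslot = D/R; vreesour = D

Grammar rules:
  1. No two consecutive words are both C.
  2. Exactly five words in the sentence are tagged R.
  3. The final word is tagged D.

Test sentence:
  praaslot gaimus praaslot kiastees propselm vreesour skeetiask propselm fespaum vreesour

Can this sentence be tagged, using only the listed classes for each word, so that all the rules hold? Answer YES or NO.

Candidates per position — 1:praaslot {D,R}; 2:gaimus {D,C}; 3:praaslot {D,R}; 4:kiastees {R,C}; 5:propselm {R,D}; 6:vreesour {D}; 7:skeetiask {D,R}; 8:propselm {R,D}; 9:fespaum {R}; 10:vreesour {D}.
One satisfying assignment: R C D R D D R R R D.
Verifying each rule — rule 1 ✓; rule 2 ✓; rule 3 ✓.

YES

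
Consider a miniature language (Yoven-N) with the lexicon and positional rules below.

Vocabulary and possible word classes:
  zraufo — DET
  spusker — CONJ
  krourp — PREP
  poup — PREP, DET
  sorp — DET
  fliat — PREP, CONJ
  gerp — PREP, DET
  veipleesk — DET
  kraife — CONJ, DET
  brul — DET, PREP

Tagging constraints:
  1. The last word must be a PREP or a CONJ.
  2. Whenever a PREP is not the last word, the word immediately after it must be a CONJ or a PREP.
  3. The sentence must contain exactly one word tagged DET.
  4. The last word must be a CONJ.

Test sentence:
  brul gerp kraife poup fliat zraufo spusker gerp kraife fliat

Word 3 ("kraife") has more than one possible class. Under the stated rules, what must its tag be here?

Candidates per position — 1:brul {DET,PREP}; 2:gerp {PREP,DET}; 3:kraife {CONJ,DET}; 4:poup {PREP,DET}; 5:fliat {PREP,CONJ}; 6:zraufo {DET}; 7:spusker {CONJ}; 8:gerp {PREP,DET}; 9:kraife {CONJ,DET}; 10:fliat {PREP,CONJ}.
Position 1: DET is ruled out by rule 3; that leaves PREP.
Position 2: DET is ruled out by rule 2; that leaves PREP.
Position 3: DET is ruled out by rule 2; that leaves CONJ.
Position 4: DET is ruled out by rule 3; that leaves PREP.
Position 5: PREP is ruled out by rule 2; that leaves CONJ.
Position 8: DET is ruled out by rule 3; that leaves PREP.
Position 9: DET is ruled out by rule 2; that leaves CONJ.
Position 10: PREP is ruled out by rule 4; that leaves CONJ.
So the tagging must be: PREP PREP CONJ PREP CONJ DET CONJ PREP CONJ CONJ.
Rule-by-rule: rule 1 satisfied; rule 2 satisfied; rule 3 satisfied; rule 4 satisfied.

CONJ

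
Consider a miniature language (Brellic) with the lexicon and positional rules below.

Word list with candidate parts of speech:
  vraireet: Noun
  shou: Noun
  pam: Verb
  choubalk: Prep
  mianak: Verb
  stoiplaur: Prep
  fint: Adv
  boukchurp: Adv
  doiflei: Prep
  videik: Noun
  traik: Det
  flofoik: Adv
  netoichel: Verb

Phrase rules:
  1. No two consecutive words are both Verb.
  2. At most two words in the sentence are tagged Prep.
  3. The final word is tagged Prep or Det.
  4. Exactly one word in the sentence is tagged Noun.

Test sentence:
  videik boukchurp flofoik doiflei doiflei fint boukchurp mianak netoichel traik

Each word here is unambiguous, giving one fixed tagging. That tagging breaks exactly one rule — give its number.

1

Fixed tagging: Noun Adv Adv Prep Prep Adv Adv Verb Verb Det.
Rule check: R1 fail, R2 pass, R3 pass, R4 pass.
Only rule 1 fails.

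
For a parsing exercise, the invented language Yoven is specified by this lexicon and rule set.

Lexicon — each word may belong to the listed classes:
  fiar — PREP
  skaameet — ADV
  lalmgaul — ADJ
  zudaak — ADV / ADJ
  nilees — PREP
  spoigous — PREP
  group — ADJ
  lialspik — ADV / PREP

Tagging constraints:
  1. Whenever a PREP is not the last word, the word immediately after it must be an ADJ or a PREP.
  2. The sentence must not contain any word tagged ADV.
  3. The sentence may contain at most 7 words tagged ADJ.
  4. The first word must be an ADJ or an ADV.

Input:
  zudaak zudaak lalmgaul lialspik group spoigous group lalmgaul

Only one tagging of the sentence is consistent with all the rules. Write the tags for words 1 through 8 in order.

ADJ ADJ ADJ PREP ADJ PREP ADJ ADJ

Candidates per position — 1:zudaak {ADV,ADJ}; 2:zudaak {ADV,ADJ}; 3:lalmgaul {ADJ}; 4:lialspik {ADV,PREP}; 5:group {ADJ}; 6:spoigous {PREP}; 7:group {ADJ}; 8:lalmgaul {ADJ}.
Position 1: tagging it ADV would leave rule 2 unsatisfiable, so it must be ADJ.
Position 2: tagging it ADV would leave rule 2 unsatisfiable, so it must be ADJ.
Position 4: tagging it ADV would leave rule 2 unsatisfiable, so it must be PREP.
The unique satisfying tagging is: ADJ ADJ ADJ PREP ADJ PREP ADJ ADJ.
Verifying each rule — rule 1 holds; rule 2 holds; rule 3 holds; rule 4 holds.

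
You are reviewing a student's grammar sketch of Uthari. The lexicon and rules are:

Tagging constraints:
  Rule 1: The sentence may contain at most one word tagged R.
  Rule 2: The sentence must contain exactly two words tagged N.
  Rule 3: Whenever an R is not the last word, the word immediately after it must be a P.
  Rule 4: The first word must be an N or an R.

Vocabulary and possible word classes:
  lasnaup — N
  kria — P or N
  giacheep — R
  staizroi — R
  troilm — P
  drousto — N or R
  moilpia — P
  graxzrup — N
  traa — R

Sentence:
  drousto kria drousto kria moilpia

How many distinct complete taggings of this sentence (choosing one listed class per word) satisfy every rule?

Candidates per position — 1:drousto {N,R}; 2:kria {P,N}; 3:drousto {N,R}; 4:kria {P,N}; 5:moilpia {P}.
There are 16 candidate sequences in total.
The sequences that satisfy every rule: N P N P P; N N R P P; R P N N P.
Count = 3.

3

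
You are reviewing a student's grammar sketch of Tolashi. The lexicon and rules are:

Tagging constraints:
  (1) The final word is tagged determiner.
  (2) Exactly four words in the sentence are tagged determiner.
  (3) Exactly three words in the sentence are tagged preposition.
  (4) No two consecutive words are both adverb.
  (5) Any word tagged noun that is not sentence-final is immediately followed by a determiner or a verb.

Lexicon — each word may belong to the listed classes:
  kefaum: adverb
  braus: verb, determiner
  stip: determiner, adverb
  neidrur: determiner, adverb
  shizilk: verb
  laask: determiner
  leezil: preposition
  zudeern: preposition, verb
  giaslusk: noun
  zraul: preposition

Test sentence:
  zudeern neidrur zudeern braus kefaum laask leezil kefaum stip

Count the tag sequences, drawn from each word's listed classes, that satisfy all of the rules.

1

Candidates per position — 1:zudeern {preposition,verb}; 2:neidrur {determiner,adverb}; 3:zudeern {preposition,verb}; 4:braus {verb,determiner}; 5:kefaum {adverb}; 6:laask {determiner}; 7:leezil {preposition}; 8:kefaum {adverb}; 9:stip {determiner,adverb}.
There are 32 candidate sequences in total.
The sequences that satisfy every rule: preposition determiner preposition determiner adverb determiner preposition adverb determiner.
Count = 1.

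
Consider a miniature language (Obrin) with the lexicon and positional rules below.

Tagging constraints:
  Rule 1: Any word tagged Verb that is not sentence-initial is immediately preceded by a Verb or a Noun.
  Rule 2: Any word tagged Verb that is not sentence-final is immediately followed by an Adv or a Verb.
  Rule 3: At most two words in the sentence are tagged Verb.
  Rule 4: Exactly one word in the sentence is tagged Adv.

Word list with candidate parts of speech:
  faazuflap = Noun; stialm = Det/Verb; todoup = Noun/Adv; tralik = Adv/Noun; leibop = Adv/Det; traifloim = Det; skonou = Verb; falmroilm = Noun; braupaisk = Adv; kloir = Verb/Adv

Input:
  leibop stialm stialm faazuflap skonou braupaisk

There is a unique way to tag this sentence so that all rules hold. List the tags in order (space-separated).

Det Det Det Noun Verb Adv

Candidates per position — 1:leibop {Adv,Det}; 2:stialm {Det,Verb}; 3:stialm {Det,Verb}; 4:faazuflap {Noun}; 5:skonou {Verb}; 6:braupaisk {Adv}.
Position 1: Adv is ruled out by rule 4; that leaves Det.
Position 2: Verb is ruled out by rule 1; that leaves Det.
Position 3: Verb is ruled out by rule 1; that leaves Det.
The unique satisfying tagging is: Det Det Det Noun Verb Adv.
Check: rule 1 ✓; rule 2 ✓; rule 3 ✓; rule 4 ✓.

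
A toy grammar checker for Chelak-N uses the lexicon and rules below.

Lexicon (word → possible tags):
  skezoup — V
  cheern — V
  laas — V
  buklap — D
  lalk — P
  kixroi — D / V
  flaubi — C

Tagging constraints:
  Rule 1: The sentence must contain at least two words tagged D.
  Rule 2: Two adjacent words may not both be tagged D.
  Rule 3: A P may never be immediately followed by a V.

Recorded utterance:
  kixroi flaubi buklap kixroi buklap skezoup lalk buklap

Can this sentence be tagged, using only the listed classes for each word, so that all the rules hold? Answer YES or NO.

Candidates per position — 1:kixroi {D,V}; 2:flaubi {C}; 3:buklap {D}; 4:kixroi {D,V}; 5:buklap {D}; 6:skezoup {V}; 7:lalk {P}; 8:buklap {D}.
One satisfying assignment: D C D V D V P D.
Rule-by-rule: rule 1 holds; rule 2 holds; rule 3 holds.

YES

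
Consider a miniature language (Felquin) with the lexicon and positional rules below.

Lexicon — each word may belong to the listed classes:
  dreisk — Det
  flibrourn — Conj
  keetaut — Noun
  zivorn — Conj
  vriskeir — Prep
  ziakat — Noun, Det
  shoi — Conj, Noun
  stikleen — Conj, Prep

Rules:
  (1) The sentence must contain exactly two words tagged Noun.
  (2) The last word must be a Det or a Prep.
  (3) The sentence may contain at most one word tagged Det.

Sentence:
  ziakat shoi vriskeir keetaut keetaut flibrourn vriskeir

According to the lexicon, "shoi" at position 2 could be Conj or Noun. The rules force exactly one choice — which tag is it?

Conj

Candidates per position — 1:ziakat {Noun,Det}; 2:shoi {Conj,Noun}; 3:vriskeir {Prep}; 4:keetaut {Noun}; 5:keetaut {Noun}; 6:flibrourn {Conj}; 7:vriskeir {Prep}.
Word 1 cannot be Noun — rule 1 would then fail for every completion. It is Det.
Word 2 cannot be Noun — rule 1 would then fail for every completion. It is Conj.
So the tagging must be: Det Conj Prep Noun Noun Conj Prep.
Verifying each rule — rule 1 ✓; rule 2 ✓; rule 3 ✓.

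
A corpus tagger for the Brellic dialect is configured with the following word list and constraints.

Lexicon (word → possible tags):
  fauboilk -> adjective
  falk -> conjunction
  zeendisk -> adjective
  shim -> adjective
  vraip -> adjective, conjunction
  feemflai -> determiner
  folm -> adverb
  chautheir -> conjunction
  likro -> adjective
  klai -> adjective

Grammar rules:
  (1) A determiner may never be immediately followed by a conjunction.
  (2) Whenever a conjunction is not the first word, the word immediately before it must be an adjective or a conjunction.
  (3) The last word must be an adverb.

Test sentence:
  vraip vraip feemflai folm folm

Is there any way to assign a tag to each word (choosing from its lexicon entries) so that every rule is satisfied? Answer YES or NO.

Candidates per position — 1:vraip {adjective,conjunction}; 2:vraip {adjective,conjunction}; 3:feemflai {determiner}; 4:folm {adverb}; 5:folm {adverb}.
One satisfying assignment: adjective conjunction determiner adverb adverb.
Checking: rule 1 ✓; rule 2 ✓; rule 3 ✓.

YES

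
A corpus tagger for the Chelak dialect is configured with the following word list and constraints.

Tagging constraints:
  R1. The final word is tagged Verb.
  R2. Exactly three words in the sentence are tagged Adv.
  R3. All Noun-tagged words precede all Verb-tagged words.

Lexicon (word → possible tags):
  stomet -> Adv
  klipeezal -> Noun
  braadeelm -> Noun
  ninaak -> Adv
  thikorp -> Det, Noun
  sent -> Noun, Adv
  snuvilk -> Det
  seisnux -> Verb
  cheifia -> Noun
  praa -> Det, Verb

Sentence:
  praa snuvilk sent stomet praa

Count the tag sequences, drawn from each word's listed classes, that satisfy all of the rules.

Candidates per position — 1:praa {Det,Verb}; 2:snuvilk {Det}; 3:sent {Noun,Adv}; 4:stomet {Adv}; 5:praa {Det,Verb}.
There are 8 candidate sequences in total.
Rule 2 cannot be satisfied by any choice of tags from the lexicon.
So there is no consistent tagging.
Count = 0.

0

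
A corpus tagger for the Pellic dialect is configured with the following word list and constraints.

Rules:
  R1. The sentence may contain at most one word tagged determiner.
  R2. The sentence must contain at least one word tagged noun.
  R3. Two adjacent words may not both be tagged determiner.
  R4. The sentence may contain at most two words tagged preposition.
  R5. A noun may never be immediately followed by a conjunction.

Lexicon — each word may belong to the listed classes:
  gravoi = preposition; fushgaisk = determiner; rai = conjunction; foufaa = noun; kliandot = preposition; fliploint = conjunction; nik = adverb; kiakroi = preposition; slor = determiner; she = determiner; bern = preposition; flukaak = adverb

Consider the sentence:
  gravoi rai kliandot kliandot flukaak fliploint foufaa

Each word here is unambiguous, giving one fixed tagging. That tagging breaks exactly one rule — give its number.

Fixed tagging: preposition conjunction preposition preposition adverb conjunction noun.
Checking each rule: R1 pass, R2 pass, R3 pass, R4 fail, R5 pass.
Only rule 4 fails.

4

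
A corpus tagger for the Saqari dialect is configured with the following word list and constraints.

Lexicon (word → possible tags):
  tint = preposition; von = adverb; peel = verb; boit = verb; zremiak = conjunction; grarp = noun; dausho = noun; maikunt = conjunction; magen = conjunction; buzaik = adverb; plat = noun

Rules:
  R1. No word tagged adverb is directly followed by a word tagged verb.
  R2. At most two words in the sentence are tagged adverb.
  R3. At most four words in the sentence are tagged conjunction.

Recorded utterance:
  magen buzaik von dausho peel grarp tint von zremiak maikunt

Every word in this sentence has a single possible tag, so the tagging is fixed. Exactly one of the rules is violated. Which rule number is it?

Fixed tagging: conjunction adverb adverb noun verb noun preposition adverb conjunction conjunction.
Applying the rules: R1 ok, R2 fails, R3 ok.
Only rule 2 fails.

2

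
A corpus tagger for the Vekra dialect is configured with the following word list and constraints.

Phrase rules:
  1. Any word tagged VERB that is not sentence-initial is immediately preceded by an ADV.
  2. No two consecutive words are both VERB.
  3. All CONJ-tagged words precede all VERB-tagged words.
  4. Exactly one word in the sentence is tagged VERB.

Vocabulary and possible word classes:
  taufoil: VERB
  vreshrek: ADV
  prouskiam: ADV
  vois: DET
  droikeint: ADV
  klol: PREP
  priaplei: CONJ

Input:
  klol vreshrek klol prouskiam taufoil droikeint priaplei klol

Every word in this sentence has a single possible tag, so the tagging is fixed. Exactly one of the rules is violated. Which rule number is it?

3

Fixed tagging: PREP ADV PREP ADV VERB ADV CONJ PREP.
Rule check: R1 holds, R2 holds, R3 violated, R4 holds.
Only rule 3 fails.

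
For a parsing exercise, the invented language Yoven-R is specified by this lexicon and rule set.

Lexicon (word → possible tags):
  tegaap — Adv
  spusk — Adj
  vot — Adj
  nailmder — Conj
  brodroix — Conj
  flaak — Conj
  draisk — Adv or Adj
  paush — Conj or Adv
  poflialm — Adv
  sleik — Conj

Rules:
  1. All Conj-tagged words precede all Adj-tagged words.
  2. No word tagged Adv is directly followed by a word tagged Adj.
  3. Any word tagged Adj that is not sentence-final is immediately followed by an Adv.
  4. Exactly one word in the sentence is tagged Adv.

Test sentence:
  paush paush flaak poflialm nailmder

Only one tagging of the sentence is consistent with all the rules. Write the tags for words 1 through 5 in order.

Candidates per position — 1:paush {Conj,Adv}; 2:paush {Conj,Adv}; 3:flaak {Conj}; 4:poflialm {Adv}; 5:nailmder {Conj}.
Position 1: Adv is ruled out by rule 4; that leaves Conj.
Position 2: Adv is ruled out by rule 4; that leaves Conj.
So the tagging must be: Conj Conj Conj Adv Conj.
Checking: rule 1 ok; rule 2 ok; rule 3 ok; rule 4 ok.

Conj Conj Conj Adv Conj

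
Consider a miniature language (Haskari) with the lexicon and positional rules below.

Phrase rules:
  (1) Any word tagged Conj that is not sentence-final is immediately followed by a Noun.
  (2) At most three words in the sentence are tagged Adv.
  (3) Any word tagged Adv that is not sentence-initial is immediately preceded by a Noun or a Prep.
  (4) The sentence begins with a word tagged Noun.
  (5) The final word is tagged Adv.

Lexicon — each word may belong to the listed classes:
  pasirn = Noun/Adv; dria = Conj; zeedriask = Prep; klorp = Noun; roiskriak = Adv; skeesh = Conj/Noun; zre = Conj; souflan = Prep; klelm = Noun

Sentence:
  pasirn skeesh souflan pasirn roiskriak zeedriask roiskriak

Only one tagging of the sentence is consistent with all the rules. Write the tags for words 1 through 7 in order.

Noun Noun Prep Noun Adv Prep Adv

Candidates per position — 1:pasirn {Noun,Adv}; 2:skeesh {Conj,Noun}; 3:souflan {Prep}; 4:pasirn {Noun,Adv}; 5:roiskriak {Adv}; 6:zeedriask {Prep}; 7:roiskriak {Adv}.
Position 1: Adv is ruled out by rule 4; that leaves Noun.
Position 2: Conj is ruled out by rule 1; that leaves Noun.
Position 4: Adv is ruled out by rule 3; that leaves Noun.
So the tagging must be: Noun Noun Prep Noun Adv Prep Adv.
Checking: rule 1 satisfied; rule 2 satisfied; rule 3 satisfied; rule 4 satisfied; rule 5 satisfied.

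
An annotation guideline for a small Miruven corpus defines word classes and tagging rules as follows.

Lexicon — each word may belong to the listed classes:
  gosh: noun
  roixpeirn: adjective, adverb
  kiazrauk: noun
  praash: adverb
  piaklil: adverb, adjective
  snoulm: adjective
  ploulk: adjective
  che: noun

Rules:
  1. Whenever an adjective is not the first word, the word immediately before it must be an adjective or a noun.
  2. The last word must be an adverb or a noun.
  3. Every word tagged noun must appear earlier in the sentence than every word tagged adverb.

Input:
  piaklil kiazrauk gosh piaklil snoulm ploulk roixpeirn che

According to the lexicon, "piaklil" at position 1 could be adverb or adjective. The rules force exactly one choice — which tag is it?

Candidates per position — 1:piaklil {adverb,adjective}; 2:kiazrauk {noun}; 3:gosh {noun}; 4:piaklil {adverb,adjective}; 5:snoulm {adjective}; 6:ploulk {adjective}; 7:roixpeirn {adjective,adverb}; 8:che {noun}.
If word 1 were adverb, no tagging could satisfy rule 3; so word 1 is adjective.
If word 4 were adverb, no tagging could satisfy rule 1; so word 4 is adjective.
If word 7 were adverb, no tagging could satisfy rule 3; so word 7 is adjective.
The only consistent sequence is: adjective noun noun adjective adjective adjective adjective noun.
Rule-by-rule: rule 1 ✓; rule 2 ✓; rule 3 ✓.

adjective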